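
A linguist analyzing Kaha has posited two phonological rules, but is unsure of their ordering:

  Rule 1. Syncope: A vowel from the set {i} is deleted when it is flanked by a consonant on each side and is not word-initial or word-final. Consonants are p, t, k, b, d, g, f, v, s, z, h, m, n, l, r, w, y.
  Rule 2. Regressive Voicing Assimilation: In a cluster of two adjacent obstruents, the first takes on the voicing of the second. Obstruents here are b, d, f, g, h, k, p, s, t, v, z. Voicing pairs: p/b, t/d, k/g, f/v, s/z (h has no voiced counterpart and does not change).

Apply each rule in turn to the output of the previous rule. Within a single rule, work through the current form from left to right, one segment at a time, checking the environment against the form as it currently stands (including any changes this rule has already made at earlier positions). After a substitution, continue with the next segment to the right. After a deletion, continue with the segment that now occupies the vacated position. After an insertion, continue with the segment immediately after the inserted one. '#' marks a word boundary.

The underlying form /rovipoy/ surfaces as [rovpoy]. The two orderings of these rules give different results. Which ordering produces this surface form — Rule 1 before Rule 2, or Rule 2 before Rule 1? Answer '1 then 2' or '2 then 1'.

Order 1 then 2:
  1 Syncope: [rovipoy] → [rovpoy]
  2 Regressive Voicing Assimilation: [rovpoy] → [rofpoy]
  result: [rofpoy]
Order 2 then 1:
  2 Regressive Voicing Assimilation: no change — [rovipoy]
  1 Syncope: [rovipoy] → [rovpoy]
  result: [rovpoy]

2 then 1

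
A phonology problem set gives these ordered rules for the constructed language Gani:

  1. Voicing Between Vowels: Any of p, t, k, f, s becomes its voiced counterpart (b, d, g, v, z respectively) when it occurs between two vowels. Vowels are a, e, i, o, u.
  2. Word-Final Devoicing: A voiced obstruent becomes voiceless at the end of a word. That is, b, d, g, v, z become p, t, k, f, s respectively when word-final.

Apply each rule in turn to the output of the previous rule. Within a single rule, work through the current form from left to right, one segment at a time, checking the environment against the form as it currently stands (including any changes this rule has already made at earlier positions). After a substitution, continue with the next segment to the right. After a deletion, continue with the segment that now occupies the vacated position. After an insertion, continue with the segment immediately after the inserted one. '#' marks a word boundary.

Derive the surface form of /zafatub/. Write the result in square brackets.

1 Voicing Between Vowels: [zafatub] → [zavadub]
2 Word-Final Devoicing: [zavadub] → [zavadup]

[zavadup]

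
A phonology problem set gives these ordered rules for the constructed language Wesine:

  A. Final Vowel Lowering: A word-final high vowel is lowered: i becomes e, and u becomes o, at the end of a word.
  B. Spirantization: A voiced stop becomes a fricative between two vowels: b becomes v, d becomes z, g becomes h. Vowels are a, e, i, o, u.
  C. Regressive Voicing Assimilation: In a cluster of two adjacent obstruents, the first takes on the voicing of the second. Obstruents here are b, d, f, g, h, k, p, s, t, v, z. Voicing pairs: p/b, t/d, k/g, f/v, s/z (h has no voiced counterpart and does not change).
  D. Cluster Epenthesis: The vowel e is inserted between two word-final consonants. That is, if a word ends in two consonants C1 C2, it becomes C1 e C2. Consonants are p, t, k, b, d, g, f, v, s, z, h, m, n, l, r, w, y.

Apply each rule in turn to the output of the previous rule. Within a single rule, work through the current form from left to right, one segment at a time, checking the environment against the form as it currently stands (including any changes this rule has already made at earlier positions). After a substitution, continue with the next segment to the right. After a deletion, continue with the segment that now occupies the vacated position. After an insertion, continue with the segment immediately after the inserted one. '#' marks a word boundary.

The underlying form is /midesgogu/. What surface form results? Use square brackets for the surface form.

[mizezgoho]

A Final Vowel Lowering: [midesgogu] → [midesgogo]
B Spirantization: [midesgogo] → [mizesgoho]
C Regressive Voicing Assimilation: [mizesgoho] → [mizezgoho]
D Cluster Epenthesis: no change — [mizezgoho]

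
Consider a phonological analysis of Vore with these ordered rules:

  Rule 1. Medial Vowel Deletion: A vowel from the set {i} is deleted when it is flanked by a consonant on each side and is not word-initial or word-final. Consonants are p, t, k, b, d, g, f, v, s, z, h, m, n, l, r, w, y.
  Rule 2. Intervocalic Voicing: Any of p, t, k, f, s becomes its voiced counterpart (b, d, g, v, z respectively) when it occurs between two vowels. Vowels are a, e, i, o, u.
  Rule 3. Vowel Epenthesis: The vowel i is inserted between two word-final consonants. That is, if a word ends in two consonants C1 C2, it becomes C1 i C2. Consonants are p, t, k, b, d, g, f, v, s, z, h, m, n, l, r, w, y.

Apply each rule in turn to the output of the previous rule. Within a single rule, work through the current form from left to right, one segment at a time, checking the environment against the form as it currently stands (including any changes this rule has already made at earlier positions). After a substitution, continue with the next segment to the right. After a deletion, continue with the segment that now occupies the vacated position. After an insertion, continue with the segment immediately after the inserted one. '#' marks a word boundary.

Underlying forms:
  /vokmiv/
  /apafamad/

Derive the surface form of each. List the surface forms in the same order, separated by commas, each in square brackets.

[vokmiv], [abavamad]

/vokmiv/:
  Rule 1 Medial Vowel Deletion: [vokmiv] → [vokmv]
  Rule 2 Intervocalic Voicing: no change — [vokmv]
  Rule 3 Vowel Epenthesis: [vokmv] → [vokmiv]
/apafamad/:
  Rule 1 Medial Vowel Deletion: no change — [apafamad]
  Rule 2 Intervocalic Voicing: [apafamad] → [abavamad]
  Rule 3 Vowel Epenthesis: no change — [abavamad]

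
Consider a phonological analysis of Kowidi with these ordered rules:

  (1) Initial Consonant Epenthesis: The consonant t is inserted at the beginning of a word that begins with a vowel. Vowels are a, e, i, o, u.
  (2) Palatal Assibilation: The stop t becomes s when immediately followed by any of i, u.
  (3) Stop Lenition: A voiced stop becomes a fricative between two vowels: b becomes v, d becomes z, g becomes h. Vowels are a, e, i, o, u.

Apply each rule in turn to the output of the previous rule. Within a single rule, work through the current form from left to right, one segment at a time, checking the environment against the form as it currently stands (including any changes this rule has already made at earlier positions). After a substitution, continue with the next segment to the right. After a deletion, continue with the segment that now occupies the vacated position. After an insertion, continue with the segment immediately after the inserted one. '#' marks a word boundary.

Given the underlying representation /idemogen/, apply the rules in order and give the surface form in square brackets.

(1) Initial Consonant Epenthesis: [idemogen] → [tidemogen]
(2) Palatal Assibilation: [tidemogen] → [sidemogen]
(3) Stop Lenition: [sidemogen] → [sizemohen]

[sizemohen]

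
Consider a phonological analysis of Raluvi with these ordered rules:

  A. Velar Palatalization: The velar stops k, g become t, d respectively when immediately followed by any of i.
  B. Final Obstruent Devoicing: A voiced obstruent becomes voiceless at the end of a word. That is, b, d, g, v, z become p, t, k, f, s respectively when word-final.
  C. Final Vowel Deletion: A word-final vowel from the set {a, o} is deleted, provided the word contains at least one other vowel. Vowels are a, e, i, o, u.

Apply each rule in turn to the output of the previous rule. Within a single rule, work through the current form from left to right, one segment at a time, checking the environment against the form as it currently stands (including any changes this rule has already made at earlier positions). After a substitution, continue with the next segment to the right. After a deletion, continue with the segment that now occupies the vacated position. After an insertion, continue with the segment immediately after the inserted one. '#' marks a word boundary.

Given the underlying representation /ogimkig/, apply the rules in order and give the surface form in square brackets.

A Velar Palatalization: [ogimkig] → [odimtig]
B Final Obstruent Devoicing: [odimtig] → [odimtik]
C Final Vowel Deletion: no change — [odimtik]

[odimtik]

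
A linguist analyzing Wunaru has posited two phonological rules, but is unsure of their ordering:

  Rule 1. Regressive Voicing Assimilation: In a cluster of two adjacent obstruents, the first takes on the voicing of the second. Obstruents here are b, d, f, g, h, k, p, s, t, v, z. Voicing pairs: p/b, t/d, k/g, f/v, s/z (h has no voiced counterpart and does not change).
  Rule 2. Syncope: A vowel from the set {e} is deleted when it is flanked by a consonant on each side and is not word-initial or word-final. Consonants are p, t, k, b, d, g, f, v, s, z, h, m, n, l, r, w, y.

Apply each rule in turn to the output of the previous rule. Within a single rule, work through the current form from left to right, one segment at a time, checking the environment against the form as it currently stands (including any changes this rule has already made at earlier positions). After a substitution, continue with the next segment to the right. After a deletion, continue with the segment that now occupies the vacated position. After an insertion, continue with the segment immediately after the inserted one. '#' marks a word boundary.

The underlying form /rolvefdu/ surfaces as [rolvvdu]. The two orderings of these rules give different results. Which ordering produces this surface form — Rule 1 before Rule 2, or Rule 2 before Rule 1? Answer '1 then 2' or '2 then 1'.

1 then 2

Order 1 then 2:
  1 Regressive Voicing Assimilation: [rolvefdu] → [rolvevdu]
  2 Syncope: [rolvevdu] → [rolvvdu]
  result: [rolvvdu]
Order 2 then 1:
  2 Syncope: [rolvefdu] → [rolvfdu]
  1 Regressive Voicing Assimilation: [rolvfdu] → [rolfvdu]
  result: [rolfvdu]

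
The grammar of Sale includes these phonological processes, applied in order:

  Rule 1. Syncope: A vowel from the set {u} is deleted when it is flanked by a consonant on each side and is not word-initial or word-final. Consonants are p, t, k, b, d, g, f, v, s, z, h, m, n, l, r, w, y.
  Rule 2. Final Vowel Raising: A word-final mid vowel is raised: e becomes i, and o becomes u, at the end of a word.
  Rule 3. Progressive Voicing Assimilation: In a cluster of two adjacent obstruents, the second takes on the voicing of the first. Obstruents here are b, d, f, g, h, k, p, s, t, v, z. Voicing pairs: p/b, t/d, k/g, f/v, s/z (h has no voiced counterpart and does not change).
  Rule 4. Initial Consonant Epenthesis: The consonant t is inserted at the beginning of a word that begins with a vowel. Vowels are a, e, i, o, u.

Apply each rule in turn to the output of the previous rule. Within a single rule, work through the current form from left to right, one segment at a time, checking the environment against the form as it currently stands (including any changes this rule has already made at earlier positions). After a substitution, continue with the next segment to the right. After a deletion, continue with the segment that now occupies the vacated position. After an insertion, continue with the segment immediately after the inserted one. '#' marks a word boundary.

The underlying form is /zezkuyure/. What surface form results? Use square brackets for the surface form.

[zezgyri]

Rule 1 Syncope: [zezkuyure] → [zezkyre]
Rule 2 Final Vowel Raising: [zezkyre] → [zezkyri]
Rule 3 Progressive Voicing Assimilation: [zezkyri] → [zezgyri]
Rule 4 Initial Consonant Epenthesis: no change — [zezgyri]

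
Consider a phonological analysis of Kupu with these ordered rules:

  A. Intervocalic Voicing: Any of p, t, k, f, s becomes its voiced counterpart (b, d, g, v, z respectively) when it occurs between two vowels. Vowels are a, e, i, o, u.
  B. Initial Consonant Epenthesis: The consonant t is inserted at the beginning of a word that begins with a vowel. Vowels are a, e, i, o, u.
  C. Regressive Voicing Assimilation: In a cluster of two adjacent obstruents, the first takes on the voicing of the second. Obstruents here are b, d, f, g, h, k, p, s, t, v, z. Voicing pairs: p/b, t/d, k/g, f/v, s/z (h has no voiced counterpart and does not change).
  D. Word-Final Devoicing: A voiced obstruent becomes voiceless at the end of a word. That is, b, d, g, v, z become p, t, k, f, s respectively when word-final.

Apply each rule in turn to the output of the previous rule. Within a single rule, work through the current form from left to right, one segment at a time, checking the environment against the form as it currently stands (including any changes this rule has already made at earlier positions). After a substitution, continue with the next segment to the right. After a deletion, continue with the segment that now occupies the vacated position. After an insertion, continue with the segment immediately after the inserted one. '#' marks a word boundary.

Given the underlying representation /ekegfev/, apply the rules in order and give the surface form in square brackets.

A Intervocalic Voicing: [ekegfev] → [egegfev]
B Initial Consonant Epenthesis: [egegfev] → [tegegfev]
C Regressive Voicing Assimilation: [tegegfev] → [tegekfev]
D Word-Final Devoicing: [tegekfev] → [tegekfef]

[tegekfef]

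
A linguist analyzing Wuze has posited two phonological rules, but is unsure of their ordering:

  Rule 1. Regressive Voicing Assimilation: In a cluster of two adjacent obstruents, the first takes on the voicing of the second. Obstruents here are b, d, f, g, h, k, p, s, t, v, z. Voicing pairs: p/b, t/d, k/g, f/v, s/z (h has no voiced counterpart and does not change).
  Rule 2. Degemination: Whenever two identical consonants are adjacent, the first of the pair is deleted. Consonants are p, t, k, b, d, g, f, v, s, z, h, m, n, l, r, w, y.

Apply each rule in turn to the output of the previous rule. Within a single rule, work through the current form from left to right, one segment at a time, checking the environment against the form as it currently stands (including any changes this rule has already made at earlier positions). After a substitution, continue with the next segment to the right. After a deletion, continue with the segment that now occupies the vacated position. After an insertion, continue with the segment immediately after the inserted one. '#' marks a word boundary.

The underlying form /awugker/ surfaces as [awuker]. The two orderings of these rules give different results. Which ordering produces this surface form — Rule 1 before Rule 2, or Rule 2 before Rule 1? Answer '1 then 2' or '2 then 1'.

Order 1 then 2:
  1 Regressive Voicing Assimilation: [awugker] → [awukker]
  2 Degemination: [awukker] → [awuker]
  result: [awuker]
Order 2 then 1:
  2 Degemination: no change — [awugker]
  1 Regressive Voicing Assimilation: [awugker] → [awukker]
  result: [awukker]

1 then 2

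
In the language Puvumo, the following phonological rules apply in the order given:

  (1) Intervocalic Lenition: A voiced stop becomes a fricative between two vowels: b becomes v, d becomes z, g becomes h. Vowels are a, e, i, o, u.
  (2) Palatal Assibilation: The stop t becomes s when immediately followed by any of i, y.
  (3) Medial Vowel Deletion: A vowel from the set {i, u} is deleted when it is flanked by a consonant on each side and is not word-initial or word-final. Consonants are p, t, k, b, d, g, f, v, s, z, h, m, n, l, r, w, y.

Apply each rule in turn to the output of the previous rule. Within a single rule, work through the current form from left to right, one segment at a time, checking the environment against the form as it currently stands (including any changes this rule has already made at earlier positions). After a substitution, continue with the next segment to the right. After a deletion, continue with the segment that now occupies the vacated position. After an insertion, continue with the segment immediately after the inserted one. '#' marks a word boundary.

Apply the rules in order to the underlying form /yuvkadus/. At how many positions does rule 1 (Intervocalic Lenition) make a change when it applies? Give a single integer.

(1) Intervocalic Lenition: [yuvkadus] → [yuvkazus]
(2) Palatal Assibilation: no change — [yuvkazus]
(3) Medial Vowel Deletion: [yuvkazus] → [yvkazs]
Rule 1 changed 1 position(s).

1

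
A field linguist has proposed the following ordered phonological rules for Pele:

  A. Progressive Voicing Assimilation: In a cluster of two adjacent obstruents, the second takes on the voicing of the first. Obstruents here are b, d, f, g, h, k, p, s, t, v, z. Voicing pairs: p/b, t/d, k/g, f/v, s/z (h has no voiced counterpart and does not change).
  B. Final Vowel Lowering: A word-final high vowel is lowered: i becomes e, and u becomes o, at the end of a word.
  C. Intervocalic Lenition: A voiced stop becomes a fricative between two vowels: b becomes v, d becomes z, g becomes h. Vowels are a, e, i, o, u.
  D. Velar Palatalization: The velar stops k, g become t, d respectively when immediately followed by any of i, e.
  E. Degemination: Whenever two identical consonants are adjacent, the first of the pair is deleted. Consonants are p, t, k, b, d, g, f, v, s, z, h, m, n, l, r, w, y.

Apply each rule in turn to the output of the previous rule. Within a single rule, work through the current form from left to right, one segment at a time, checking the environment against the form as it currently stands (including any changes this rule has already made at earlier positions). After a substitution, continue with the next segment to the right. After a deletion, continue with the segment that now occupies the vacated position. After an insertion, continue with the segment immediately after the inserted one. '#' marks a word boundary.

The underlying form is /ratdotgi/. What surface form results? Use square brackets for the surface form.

A Progressive Voicing Assimilation: [ratdotgi] → [rattotki]
B Final Vowel Lowering: [rattotki] → [rattotke]
C Intervocalic Lenition: no change — [rattotke]
D Velar Palatalization: [rattotke] → [rattotte]
E Degemination: [rattotte] → [ratote]

[ratote]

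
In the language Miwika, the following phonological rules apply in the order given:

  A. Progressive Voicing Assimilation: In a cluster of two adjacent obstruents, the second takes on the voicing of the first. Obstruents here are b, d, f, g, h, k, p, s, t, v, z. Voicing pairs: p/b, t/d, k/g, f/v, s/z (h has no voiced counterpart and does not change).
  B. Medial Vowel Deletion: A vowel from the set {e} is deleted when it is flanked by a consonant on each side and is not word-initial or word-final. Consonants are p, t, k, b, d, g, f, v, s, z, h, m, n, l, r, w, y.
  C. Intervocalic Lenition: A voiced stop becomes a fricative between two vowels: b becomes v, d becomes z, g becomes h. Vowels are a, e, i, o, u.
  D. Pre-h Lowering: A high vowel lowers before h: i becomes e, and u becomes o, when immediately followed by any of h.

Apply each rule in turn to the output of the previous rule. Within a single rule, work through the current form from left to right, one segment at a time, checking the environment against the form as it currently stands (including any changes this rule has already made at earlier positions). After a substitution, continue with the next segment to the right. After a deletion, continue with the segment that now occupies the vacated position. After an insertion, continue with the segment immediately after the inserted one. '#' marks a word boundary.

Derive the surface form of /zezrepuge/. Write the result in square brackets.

[zzrpohe]

A Progressive Voicing Assimilation: no change — [zezrepuge]
B Medial Vowel Deletion: [zezrepuge] → [zzrpuge]
C Intervocalic Lenition: [zzrpuge] → [zzrpuhe]
D Pre-h Lowering: [zzrpuhe] → [zzrpohe]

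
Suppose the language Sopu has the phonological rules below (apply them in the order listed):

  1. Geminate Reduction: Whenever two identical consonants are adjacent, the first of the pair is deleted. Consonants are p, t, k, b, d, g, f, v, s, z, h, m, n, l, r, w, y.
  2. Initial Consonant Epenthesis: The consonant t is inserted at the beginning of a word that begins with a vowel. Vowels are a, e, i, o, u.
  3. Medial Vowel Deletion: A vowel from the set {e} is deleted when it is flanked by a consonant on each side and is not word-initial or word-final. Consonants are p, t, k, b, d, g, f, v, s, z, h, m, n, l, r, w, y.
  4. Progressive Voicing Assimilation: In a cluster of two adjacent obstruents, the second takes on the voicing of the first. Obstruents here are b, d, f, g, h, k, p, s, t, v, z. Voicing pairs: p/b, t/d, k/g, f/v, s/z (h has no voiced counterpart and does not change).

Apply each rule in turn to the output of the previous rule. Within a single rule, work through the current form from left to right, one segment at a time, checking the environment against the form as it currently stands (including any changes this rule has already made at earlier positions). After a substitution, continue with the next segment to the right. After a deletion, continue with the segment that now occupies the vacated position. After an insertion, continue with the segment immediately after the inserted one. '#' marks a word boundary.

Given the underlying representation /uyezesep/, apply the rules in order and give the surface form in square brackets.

1 Geminate Reduction: no change — [uyezesep]
2 Initial Consonant Epenthesis: [uyezesep] → [tuyezesep]
3 Medial Vowel Deletion: [tuyezesep] → [tuyzsp]
4 Progressive Voicing Assimilation: [tuyzsp] → [tuyzzb]

[tuyzzb]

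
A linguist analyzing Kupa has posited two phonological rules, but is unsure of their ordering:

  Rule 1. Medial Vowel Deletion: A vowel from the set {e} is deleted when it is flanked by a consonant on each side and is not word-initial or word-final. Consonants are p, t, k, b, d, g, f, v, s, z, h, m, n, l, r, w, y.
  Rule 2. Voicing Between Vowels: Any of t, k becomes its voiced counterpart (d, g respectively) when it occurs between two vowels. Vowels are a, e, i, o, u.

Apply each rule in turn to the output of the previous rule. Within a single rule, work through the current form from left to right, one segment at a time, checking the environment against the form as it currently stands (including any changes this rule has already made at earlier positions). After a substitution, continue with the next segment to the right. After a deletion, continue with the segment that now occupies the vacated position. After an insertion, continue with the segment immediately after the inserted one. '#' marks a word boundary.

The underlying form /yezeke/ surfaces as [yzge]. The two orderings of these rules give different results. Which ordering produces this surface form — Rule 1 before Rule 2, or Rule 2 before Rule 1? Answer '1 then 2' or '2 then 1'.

2 then 1

Order 1 then 2:
  1 Medial Vowel Deletion: [yezeke] → [yzke]
  2 Voicing Between Vowels: no change — [yzke]
  result: [yzke]
Order 2 then 1:
  2 Voicing Between Vowels: [yezeke] → [yezege]
  1 Medial Vowel Deletion: [yezege] → [yzge]
  result: [yzge]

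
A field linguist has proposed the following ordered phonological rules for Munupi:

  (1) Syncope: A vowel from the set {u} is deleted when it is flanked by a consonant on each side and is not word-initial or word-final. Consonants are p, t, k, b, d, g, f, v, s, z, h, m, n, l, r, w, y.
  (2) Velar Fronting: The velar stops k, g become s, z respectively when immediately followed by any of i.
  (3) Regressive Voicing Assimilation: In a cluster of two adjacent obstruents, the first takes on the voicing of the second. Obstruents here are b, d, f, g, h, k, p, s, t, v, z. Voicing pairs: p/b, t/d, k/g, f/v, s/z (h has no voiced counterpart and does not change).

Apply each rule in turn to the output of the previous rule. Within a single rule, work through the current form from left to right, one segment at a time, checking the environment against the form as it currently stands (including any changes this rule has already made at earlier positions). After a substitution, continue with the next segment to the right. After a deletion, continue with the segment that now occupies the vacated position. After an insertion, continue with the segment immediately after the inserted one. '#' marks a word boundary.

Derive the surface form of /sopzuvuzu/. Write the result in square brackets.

[sobzvzu]

(1) Syncope: [sopzuvuzu] → [sopzvzu]
(2) Velar Fronting: no change — [sopzvzu]
(3) Regressive Voicing Assimilation: [sopzvzu] → [sobzvzu]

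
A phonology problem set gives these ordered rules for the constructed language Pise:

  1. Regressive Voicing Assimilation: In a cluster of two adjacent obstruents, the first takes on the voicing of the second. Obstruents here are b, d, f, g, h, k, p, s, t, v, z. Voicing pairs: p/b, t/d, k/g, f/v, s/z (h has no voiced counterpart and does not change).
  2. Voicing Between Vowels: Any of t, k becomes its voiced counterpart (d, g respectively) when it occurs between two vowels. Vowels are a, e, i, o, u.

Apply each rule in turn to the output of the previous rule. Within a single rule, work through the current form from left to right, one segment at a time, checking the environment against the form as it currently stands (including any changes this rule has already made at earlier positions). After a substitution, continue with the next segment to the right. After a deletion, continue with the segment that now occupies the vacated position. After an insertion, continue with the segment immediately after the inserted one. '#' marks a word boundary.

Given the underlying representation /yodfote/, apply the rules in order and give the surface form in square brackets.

1 Regressive Voicing Assimilation: [yodfote] → [yotfote]
2 Voicing Between Vowels: [yotfote] → [yotfode]

[yotfode]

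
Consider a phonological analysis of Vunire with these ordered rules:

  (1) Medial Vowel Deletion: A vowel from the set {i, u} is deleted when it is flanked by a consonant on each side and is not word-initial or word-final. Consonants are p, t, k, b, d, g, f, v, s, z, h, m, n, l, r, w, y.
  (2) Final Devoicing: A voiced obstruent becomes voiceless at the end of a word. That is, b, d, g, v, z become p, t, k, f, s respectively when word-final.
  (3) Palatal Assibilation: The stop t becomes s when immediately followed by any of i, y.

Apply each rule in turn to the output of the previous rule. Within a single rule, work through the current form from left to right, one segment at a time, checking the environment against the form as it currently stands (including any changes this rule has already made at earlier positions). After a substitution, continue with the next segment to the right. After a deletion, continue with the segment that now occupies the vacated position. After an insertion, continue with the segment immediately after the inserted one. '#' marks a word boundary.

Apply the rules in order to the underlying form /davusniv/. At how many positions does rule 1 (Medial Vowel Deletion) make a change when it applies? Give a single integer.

(1) Medial Vowel Deletion: [davusniv] → [davsnv]
(2) Final Devoicing: [davsnv] → [davsnf]
(3) Palatal Assibilation: no change — [davsnf]
Rule 1 changed 2 position(s).

2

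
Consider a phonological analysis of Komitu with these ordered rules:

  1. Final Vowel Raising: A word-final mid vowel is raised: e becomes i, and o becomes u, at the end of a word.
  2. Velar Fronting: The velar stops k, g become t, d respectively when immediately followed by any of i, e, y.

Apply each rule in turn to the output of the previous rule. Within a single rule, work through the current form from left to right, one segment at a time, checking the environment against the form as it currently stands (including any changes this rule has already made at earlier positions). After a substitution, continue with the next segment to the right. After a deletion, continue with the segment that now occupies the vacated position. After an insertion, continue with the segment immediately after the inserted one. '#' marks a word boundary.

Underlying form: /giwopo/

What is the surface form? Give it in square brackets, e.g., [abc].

1 Final Vowel Raising: [giwopo] → [giwopu]
2 Velar Fronting: [giwopu] → [diwopu]

[diwopu]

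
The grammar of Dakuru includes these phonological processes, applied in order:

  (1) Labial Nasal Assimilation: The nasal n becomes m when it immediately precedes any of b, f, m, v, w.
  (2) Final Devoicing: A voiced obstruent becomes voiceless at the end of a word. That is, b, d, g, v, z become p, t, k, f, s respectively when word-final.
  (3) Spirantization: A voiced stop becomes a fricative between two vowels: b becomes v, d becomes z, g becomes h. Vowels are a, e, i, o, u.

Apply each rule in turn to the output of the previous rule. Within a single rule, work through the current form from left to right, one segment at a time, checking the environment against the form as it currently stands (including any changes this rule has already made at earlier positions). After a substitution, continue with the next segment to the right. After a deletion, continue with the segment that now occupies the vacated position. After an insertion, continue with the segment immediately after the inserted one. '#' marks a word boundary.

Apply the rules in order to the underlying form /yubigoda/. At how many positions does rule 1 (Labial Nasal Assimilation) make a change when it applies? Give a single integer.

0

(1) Labial Nasal Assimilation: no change — [yubigoda]
(2) Final Devoicing: no change — [yubigoda]
(3) Spirantization: [yubigoda] → [yuvihoza]
Rule 1 changed 0 position(s).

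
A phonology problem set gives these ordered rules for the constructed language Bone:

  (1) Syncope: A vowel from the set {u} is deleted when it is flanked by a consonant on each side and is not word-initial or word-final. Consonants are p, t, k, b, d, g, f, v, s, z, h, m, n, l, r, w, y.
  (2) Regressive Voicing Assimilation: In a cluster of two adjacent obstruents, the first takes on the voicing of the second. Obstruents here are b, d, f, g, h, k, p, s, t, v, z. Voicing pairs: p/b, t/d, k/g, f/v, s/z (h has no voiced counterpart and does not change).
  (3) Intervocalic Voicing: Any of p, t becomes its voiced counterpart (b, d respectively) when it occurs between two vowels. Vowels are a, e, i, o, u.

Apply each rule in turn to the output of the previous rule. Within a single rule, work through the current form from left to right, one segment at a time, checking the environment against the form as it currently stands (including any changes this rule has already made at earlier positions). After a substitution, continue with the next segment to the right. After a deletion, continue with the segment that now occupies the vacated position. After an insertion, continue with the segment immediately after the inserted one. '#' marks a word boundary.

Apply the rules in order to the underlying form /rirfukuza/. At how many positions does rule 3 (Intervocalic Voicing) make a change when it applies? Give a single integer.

0

(1) Syncope: [rirfukuza] → [rirfkza]
(2) Regressive Voicing Assimilation: [rirfkza] → [rirfgza]
(3) Intervocalic Voicing: no change — [rirfgza]
Rule 3 changed 0 position(s).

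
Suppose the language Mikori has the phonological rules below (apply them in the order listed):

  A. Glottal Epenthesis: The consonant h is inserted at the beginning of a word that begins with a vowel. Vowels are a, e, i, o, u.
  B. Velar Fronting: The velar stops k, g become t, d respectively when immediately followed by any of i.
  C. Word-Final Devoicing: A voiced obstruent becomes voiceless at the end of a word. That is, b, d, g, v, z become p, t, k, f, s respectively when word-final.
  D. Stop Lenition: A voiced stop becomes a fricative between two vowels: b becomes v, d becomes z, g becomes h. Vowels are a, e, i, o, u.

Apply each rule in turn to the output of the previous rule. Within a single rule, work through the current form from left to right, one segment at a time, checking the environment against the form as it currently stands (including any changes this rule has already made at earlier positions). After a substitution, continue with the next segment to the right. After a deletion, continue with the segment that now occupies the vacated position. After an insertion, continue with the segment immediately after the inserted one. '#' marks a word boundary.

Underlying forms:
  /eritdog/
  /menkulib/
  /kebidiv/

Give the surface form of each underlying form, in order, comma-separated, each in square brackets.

[heritdok], [menkulip], [kevizif]

/eritdog/:
  A Glottal Epenthesis: [eritdog] → [heritdog]
  B Velar Fronting: no change — [heritdog]
  C Word-Final Devoicing: [heritdog] → [heritdok]
  D Stop Lenition: no change — [heritdok]
/menkulib/:
  A Glottal Epenthesis: no change — [menkulib]
  B Velar Fronting: no change — [menkulib]
  C Word-Final Devoicing: [menkulib] → [menkulip]
  D Stop Lenition: no change — [menkulip]
/kebidiv/:
  A Glottal Epenthesis: no change — [kebidiv]
  B Velar Fronting: no change — [kebidiv]
  C Word-Final Devoicing: [kebidiv] → [kebidif]
  D Stop Lenition: [kebidif] → [kevizif]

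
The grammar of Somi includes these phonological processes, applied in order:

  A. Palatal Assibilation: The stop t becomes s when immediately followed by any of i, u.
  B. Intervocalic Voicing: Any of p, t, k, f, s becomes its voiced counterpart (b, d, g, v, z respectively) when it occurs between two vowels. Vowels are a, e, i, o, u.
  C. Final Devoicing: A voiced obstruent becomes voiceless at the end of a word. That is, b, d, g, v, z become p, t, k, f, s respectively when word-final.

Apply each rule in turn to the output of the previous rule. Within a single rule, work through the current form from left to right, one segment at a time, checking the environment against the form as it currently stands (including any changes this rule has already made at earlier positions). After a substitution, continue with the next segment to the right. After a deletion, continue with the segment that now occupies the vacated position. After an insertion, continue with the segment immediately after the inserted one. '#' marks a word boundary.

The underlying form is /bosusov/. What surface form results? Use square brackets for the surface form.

[bozuzof]

A Palatal Assibilation: no change — [bosusov]
B Intervocalic Voicing: [bosusov] → [bozuzov]
C Final Devoicing: [bozuzov] → [bozuzof]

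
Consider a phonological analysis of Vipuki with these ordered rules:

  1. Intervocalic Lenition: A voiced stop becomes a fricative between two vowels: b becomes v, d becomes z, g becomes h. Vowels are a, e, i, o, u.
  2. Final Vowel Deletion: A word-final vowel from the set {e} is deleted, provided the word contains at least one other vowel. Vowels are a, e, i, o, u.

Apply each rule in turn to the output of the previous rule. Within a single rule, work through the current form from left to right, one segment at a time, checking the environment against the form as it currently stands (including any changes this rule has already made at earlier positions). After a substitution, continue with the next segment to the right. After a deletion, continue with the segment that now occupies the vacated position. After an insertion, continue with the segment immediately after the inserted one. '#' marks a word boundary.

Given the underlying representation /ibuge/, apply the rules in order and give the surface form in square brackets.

[ivuh]

1 Intervocalic Lenition: [ibuge] → [ivuhe]
2 Final Vowel Deletion: [ivuhe] → [ivuh]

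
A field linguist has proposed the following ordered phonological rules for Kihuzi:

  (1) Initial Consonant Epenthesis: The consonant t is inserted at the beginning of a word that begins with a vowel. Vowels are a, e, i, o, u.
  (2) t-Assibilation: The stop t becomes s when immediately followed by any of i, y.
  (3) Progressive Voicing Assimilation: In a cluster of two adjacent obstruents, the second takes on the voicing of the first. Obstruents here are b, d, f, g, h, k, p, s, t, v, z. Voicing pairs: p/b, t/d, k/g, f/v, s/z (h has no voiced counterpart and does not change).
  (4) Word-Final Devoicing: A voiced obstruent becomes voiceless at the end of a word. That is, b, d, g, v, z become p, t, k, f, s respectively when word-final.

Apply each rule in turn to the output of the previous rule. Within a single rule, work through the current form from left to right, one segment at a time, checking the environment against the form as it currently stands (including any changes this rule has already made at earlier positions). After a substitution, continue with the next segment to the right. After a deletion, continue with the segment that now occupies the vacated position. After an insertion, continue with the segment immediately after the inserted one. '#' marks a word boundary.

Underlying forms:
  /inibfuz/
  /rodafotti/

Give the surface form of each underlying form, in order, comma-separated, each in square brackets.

/inibfuz/:
  (1) Initial Consonant Epenthesis: [inibfuz] → [tinibfuz]
  (2) t-Assibilation: [tinibfuz] → [sinibfuz]
  (3) Progressive Voicing Assimilation: [sinibfuz] → [sinibvuz]
  (4) Word-Final Devoicing: [sinibvuz] → [sinibvus]
/rodafotti/:
  (1) Initial Consonant Epenthesis: no change — [rodafotti]
  (2) t-Assibilation: [rodafotti] → [rodafotsi]
  (3) Progressive Voicing Assimilation: no change — [rodafotsi]
  (4) Word-Final Devoicing: no change — [rodafotsi]

[sinibvus], [rodafotsi]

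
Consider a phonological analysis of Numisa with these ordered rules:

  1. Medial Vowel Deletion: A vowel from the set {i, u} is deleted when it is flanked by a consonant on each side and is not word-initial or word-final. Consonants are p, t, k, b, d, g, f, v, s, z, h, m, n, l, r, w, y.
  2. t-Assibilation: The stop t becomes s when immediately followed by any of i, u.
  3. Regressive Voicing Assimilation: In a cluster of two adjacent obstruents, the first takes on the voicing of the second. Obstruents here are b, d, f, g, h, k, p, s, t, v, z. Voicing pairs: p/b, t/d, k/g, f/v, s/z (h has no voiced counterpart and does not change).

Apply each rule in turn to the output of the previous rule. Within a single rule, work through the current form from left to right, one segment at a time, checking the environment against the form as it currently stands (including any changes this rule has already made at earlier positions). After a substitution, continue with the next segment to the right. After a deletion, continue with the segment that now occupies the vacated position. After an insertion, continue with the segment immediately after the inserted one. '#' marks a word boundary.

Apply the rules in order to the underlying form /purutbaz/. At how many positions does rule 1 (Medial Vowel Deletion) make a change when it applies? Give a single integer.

2

1 Medial Vowel Deletion: [purutbaz] → [prtbaz]
2 t-Assibilation: no change — [prtbaz]
3 Regressive Voicing Assimilation: [prtbaz] → [prdbaz]
Rule 1 changed 2 position(s).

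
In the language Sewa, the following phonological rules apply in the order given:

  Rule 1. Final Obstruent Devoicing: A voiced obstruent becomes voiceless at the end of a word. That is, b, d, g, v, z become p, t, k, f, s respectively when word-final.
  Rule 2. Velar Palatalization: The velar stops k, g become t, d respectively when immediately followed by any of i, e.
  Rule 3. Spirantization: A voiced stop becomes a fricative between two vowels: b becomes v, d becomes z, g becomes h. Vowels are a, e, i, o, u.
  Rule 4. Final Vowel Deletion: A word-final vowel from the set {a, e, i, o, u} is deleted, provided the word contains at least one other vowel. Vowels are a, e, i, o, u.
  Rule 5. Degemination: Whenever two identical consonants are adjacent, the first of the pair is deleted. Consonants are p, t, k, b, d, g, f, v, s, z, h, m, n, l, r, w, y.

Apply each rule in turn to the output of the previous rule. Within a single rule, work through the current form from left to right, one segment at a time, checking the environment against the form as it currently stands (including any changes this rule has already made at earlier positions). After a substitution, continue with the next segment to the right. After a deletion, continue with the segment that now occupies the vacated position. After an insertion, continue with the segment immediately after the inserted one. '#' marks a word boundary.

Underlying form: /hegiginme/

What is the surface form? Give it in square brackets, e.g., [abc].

Rule 1 Final Obstruent Devoicing: no change — [hegiginme]
Rule 2 Velar Palatalization: [hegiginme] → [hedidinme]
Rule 3 Spirantization: [hedidinme] → [hezizinme]
Rule 4 Final Vowel Deletion: [hezizinme] → [hezizinm]
Rule 5 Degemination: no change — [hezizinm]

[hezizinm]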